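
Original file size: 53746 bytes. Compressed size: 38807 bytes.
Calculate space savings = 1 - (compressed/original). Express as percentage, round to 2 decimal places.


ratio = compressed/original = 38807/53746 = 0.722044
savings = 1 - ratio = 1 - 0.722044 = 0.277956
as a percentage: 0.277956 * 100 = 27.8%

Space savings = 1 - 38807/53746 = 27.8%


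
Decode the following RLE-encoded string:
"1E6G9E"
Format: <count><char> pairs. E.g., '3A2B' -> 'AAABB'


Expanding each <count><char> pair:
  1E -> 'E'
  6G -> 'GGGGGG'
  9E -> 'EEEEEEEEE'

Decoded = EGGGGGGEEEEEEEEE


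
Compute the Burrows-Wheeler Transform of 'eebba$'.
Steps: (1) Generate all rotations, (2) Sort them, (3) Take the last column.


Rotations (sorted):
  0: $eebba -> last char: a
  1: a$eebb -> last char: b
  2: ba$eeb -> last char: b
  3: bba$ee -> last char: e
  4: ebba$e -> last char: e
  5: eebba$ -> last char: $


BWT = abbee$


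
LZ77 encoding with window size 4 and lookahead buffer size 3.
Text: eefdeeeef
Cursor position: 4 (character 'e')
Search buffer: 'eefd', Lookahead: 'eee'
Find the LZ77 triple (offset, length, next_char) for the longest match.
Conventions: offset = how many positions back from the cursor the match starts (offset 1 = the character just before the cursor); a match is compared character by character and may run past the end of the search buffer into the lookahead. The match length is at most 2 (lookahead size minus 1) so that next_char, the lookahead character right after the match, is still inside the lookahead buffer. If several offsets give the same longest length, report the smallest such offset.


Try each offset into the search buffer:
  offset=1 (pos 3, char 'd'): match length 0
  offset=2 (pos 2, char 'f'): match length 0
  offset=3 (pos 1, char 'e'): match length 1
  offset=4 (pos 0, char 'e'): match length 2
Longest match has length 2 at offset 4.
next_char = character at position 4 + 2 = 6 -> 'e'

Best match: offset=4, length=2 (matching 'ee' starting at position 0)
LZ77 triple: (4, 2, 'e')


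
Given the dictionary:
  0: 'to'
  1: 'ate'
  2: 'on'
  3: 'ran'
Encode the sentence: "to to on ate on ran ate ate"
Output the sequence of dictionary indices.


Look up each word in the dictionary:
  'to' -> 0
  'to' -> 0
  'on' -> 2
  'ate' -> 1
  'on' -> 2
  'ran' -> 3
  'ate' -> 1
  'ate' -> 1

Encoded: [0, 0, 2, 1, 2, 3, 1, 1]


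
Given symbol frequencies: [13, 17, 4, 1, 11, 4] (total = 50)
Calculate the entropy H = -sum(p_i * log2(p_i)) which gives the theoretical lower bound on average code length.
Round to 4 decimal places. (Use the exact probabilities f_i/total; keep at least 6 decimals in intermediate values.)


Per-symbol terms -p_i * log2(p_i) with p_i = f_i/50:
  p = 13/50 = 0.260000: log2(p) = -1.943416, -p*log2(p) = 0.505288
  p = 17/50 = 0.340000: log2(p) = -1.556393, -p*log2(p) = 0.529174
  p = 4/50 = 0.080000: log2(p) = -3.643856, -p*log2(p) = 0.291508
  p = 1/50 = 0.020000: log2(p) = -5.643856, -p*log2(p) = 0.112877
  p = 11/50 = 0.220000: log2(p) = -2.184425, -p*log2(p) = 0.480573
  p = 4/50 = 0.080000: log2(p) = -3.643856, -p*log2(p) = 0.291508
H = 0.505288 + 0.529174 + 0.291508 + 0.112877 + 0.480573 + 0.291508 = 2.210928

H = 2.2109 bits/symbol


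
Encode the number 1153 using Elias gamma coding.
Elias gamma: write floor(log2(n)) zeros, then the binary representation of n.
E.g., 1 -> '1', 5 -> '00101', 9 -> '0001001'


num_bits = floor(log2(1153)) + 1 = 11
leading_zeros = num_bits - 1 = 10
binary(1153) = 10010000001

Elias gamma(1153) = '0000000000' + '10010000001' = 000000000010010000001 (21 bits)


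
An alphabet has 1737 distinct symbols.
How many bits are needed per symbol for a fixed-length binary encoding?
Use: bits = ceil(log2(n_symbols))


log2(1737) = 10.7624
Bracket: 2^10 = 1024 < 1737 <= 2^11 = 2048
So ceil(log2(1737)) = 11

bits = ceil(log2(1737)) = ceil(10.7624) = 11 bits


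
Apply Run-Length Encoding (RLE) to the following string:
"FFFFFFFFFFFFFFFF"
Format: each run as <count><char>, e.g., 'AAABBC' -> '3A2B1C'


Scanning runs left to right:
  i=0: run of 'F' x 16 -> '16F'

RLE = 16F


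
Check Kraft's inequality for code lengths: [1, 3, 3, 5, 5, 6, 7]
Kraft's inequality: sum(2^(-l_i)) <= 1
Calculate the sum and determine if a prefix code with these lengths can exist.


Sum = 2^(-1) + 2^(-3) + 2^(-3) + 2^(-5) + 2^(-5) + 2^(-6) + 2^(-7)
    = 0.5 + 0.125 + 0.125 + 0.03125 + 0.03125 + 0.015625 + 0.0078125
    = 107/128 = 0.8359375
Since 0.8359375 <= 1, Kraft's inequality IS satisfied.
A prefix code with these lengths CAN exist.

Kraft sum = 0.8359375. Satisfied.


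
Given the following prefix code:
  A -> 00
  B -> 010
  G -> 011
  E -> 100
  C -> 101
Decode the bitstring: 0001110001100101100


Decoding step by step:
Bits 00 -> A
Bits 011 -> G
Bits 100 -> E
Bits 011 -> G
Bits 00 -> A
Bits 101 -> C
Bits 100 -> E


Decoded message: AGEGACE


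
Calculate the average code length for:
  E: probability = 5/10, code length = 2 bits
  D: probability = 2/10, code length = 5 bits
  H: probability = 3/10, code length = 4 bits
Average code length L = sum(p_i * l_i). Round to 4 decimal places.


Weighted contributions p_i * l_i:
  E: (5/10) * 2 = 10/10
  D: (2/10) * 5 = 10/10
  H: (3/10) * 4 = 12/10
Sum = (10 + 10 + 12)/10 = 32/10

L = 32/10 = 3.2000 bits/symbol


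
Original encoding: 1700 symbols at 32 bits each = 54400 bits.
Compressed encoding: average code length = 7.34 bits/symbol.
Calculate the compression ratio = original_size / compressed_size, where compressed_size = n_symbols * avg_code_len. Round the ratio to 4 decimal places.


original_size = n_symbols * orig_bits = 1700 * 32 = 54400 bits
compressed_size = n_symbols * avg_code_len = 1700 * 7.34 = 12478.0 bits
ratio = original_size / compressed_size = 54400 / 12478.0 = 4.3597

Compression ratio = 4.3597


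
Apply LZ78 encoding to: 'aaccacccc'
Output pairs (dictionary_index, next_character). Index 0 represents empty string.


LZ78 encoding steps:
Dictionary: {0: ''}
Step 1: w='' (idx 0), next='a' -> output (0, 'a'), add 'a' as idx 1
Step 2: w='a' (idx 1), next='c' -> output (1, 'c'), add 'ac' as idx 2
Step 3: w='' (idx 0), next='c' -> output (0, 'c'), add 'c' as idx 3
Step 4: w='ac' (idx 2), next='c' -> output (2, 'c'), add 'acc' as idx 4
Step 5: w='c' (idx 3), next='c' -> output (3, 'c'), add 'cc' as idx 5


Encoded: [(0, 'a'), (1, 'c'), (0, 'c'), (2, 'c'), (3, 'c')]


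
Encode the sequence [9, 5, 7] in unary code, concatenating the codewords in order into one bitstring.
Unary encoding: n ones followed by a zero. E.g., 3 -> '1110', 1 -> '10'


Encode each number as n ones followed by a terminating 0:
  9 -> 1111111110 (10 bits)
  5 -> 111110 (6 bits)
  7 -> 11111110 (8 bits)
Total length = 10 + 6 + 8 = 24 bits.

Unary([9, 5, 7]) = 111111111011111011111110 (24 bits)


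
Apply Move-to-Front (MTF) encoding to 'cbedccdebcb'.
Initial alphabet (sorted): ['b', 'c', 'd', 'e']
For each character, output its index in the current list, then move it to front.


MTF encoding:
'c': index 1 in ['b', 'c', 'd', 'e'] -> ['c', 'b', 'd', 'e']
'b': index 1 in ['c', 'b', 'd', 'e'] -> ['b', 'c', 'd', 'e']
'e': index 3 in ['b', 'c', 'd', 'e'] -> ['e', 'b', 'c', 'd']
'd': index 3 in ['e', 'b', 'c', 'd'] -> ['d', 'e', 'b', 'c']
'c': index 3 in ['d', 'e', 'b', 'c'] -> ['c', 'd', 'e', 'b']
'c': index 0 in ['c', 'd', 'e', 'b'] -> ['c', 'd', 'e', 'b']
'd': index 1 in ['c', 'd', 'e', 'b'] -> ['d', 'c', 'e', 'b']
'e': index 2 in ['d', 'c', 'e', 'b'] -> ['e', 'd', 'c', 'b']
'b': index 3 in ['e', 'd', 'c', 'b'] -> ['b', 'e', 'd', 'c']
'c': index 3 in ['b', 'e', 'd', 'c'] -> ['c', 'b', 'e', 'd']
'b': index 1 in ['c', 'b', 'e', 'd'] -> ['b', 'c', 'e', 'd']


Output: [1, 1, 3, 3, 3, 0, 1, 2, 3, 3, 1]


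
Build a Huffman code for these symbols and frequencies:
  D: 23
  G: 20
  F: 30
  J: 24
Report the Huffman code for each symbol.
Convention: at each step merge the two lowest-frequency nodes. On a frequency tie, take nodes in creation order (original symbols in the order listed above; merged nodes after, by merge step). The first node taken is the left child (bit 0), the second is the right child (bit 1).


Huffman tree construction:
Step 1: Merge G(20) + D(23) = 43
Step 2: Merge J(24) + F(30) = 54
Step 3: Merge (G+D)(43) + (J+F)(54) = 97
Read each symbol's code off the tree from the root (left child = 0, right child = 1).

Codes:
  D: 01 (length 2)
  G: 00 (length 2)
  F: 11 (length 2)
  J: 10 (length 2)
Average code length: 194/97 = 2.0000 bits/symbol


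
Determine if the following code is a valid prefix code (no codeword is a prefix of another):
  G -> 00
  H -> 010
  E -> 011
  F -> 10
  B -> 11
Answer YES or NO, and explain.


Checking each pair (does one codeword prefix another?):
  G='00' vs H='010': no prefix
  G='00' vs E='011': no prefix
  G='00' vs F='10': no prefix
  G='00' vs B='11': no prefix
  H='010' vs G='00': no prefix
  H='010' vs E='011': no prefix
  H='010' vs F='10': no prefix
  H='010' vs B='11': no prefix
  E='011' vs G='00': no prefix
  E='011' vs H='010': no prefix
  E='011' vs F='10': no prefix
  E='011' vs B='11': no prefix
  F='10' vs G='00': no prefix
  F='10' vs H='010': no prefix
  F='10' vs E='011': no prefix
  F='10' vs B='11': no prefix
  B='11' vs G='00': no prefix
  B='11' vs H='010': no prefix
  B='11' vs E='011': no prefix
  B='11' vs F='10': no prefix
No violation found over all pairs.

YES -- this is a valid prefix code. No codeword is a prefix of any other codeword.


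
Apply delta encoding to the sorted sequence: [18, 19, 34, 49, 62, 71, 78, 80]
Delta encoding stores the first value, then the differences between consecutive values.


First value: 18
Deltas:
  19 - 18 = 1
  34 - 19 = 15
  49 - 34 = 15
  62 - 49 = 13
  71 - 62 = 9
  78 - 71 = 7
  80 - 78 = 2


Delta encoded: [18, 1, 15, 15, 13, 9, 7, 2]


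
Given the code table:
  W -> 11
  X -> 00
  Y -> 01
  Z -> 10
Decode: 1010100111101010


Decoding:
10 -> Z
10 -> Z
10 -> Z
01 -> Y
11 -> W
10 -> Z
10 -> Z
10 -> Z


Result: ZZZYWZZZ


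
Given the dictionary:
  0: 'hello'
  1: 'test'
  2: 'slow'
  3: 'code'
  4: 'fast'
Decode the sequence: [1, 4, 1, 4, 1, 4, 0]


Look up each index in the dictionary:
  1 -> 'test'
  4 -> 'fast'
  1 -> 'test'
  4 -> 'fast'
  1 -> 'test'
  4 -> 'fast'
  0 -> 'hello'

Decoded: "test fast test fast test fast hello"


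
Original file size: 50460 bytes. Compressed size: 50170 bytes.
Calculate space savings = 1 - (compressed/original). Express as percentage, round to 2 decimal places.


ratio = compressed/original = 50170/50460 = 0.994253
savings = 1 - ratio = 1 - 0.994253 = 0.005747
as a percentage: 0.005747 * 100 = 0.57%

Space savings = 1 - 50170/50460 = 0.57%


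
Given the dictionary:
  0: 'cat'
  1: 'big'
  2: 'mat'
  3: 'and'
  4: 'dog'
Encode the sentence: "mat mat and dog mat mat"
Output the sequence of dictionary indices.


Look up each word in the dictionary:
  'mat' -> 2
  'mat' -> 2
  'and' -> 3
  'dog' -> 4
  'mat' -> 2
  'mat' -> 2

Encoded: [2, 2, 3, 4, 2, 2]


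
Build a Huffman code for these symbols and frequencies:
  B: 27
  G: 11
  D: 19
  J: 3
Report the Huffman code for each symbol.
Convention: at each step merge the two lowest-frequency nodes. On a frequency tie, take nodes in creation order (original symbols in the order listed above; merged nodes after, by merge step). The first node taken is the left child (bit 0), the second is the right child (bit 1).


Huffman tree construction:
Step 1: Merge J(3) + G(11) = 14
Step 2: Merge (J+G)(14) + D(19) = 33
Step 3: Merge B(27) + ((J+G)+D)(33) = 60
Read each symbol's code off the tree from the root (left child = 0, right child = 1).

Codes:
  B: 0 (length 1)
  G: 101 (length 3)
  D: 11 (length 2)
  J: 100 (length 3)
Average code length: 107/60 = 1.7833 bits/symbol


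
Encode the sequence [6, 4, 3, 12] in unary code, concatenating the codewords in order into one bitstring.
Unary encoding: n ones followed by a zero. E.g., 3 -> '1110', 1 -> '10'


Encode each number as n ones followed by a terminating 0:
  6 -> 1111110 (7 bits)
  4 -> 11110 (5 bits)
  3 -> 1110 (4 bits)
  12 -> 1111111111110 (13 bits)
Total length = 7 + 5 + 4 + 13 = 29 bits.

Unary([6, 4, 3, 12]) = 11111101111011101111111111110 (29 bits)


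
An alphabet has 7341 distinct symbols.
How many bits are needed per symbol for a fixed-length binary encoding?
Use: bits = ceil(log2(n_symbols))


log2(7341) = 12.8418
Bracket: 2^12 = 4096 < 7341 <= 2^13 = 8192
So ceil(log2(7341)) = 13

bits = ceil(log2(7341)) = ceil(12.8418) = 13 bits


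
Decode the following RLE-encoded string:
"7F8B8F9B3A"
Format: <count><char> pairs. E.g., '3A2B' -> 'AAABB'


Expanding each <count><char> pair:
  7F -> 'FFFFFFF'
  8B -> 'BBBBBBBB'
  8F -> 'FFFFFFFF'
  9B -> 'BBBBBBBBB'
  3A -> 'AAA'

Decoded = FFFFFFFBBBBBBBBFFFFFFFFBBBBBBBBBAAA


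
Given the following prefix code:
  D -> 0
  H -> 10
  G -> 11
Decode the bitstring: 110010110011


Decoding step by step:
Bits 11 -> G
Bits 0 -> D
Bits 0 -> D
Bits 10 -> H
Bits 11 -> G
Bits 0 -> D
Bits 0 -> D
Bits 11 -> G


Decoded message: GDDHGDDG


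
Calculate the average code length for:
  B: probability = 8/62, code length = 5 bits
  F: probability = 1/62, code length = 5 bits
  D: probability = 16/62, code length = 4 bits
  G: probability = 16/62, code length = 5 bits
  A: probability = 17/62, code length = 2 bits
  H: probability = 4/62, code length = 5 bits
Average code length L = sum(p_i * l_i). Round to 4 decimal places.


Weighted contributions p_i * l_i:
  B: (8/62) * 5 = 40/62
  F: (1/62) * 5 = 5/62
  D: (16/62) * 4 = 64/62
  G: (16/62) * 5 = 80/62
  A: (17/62) * 2 = 34/62
  H: (4/62) * 5 = 20/62
Sum = (40 + 5 + 64 + 80 + 34 + 20)/62 = 243/62

L = 243/62 = 3.9194 bits/symbol


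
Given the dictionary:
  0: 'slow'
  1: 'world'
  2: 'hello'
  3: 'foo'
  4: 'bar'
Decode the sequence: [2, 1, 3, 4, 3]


Look up each index in the dictionary:
  2 -> 'hello'
  1 -> 'world'
  3 -> 'foo'
  4 -> 'bar'
  3 -> 'foo'

Decoded: "hello world foo bar foo"


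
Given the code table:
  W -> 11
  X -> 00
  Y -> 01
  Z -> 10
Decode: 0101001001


Decoding:
01 -> Y
01 -> Y
00 -> X
10 -> Z
01 -> Y


Result: YYXZY


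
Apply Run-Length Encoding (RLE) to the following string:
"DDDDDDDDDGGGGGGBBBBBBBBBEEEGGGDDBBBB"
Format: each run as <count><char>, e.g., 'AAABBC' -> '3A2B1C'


Scanning runs left to right:
  i=0: run of 'D' x 9 -> '9D'
  i=9: run of 'G' x 6 -> '6G'
  i=15: run of 'B' x 9 -> '9B'
  i=24: run of 'E' x 3 -> '3E'
  i=27: run of 'G' x 3 -> '3G'
  i=30: run of 'D' x 2 -> '2D'
  i=32: run of 'B' x 4 -> '4B'

RLE = 9D6G9B3E3G2D4B


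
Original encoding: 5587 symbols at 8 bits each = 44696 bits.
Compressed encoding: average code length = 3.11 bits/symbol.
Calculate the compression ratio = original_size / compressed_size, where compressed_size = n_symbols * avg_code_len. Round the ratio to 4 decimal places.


original_size = n_symbols * orig_bits = 5587 * 8 = 44696 bits
compressed_size = n_symbols * avg_code_len = 5587 * 3.11 = 17375.57 bits
ratio = original_size / compressed_size = 44696 / 17375.57 = 2.5723

Compression ratio = 2.5723


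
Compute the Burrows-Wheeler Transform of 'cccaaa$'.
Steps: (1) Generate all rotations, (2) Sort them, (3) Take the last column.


Rotations (sorted):
  0: $cccaaa -> last char: a
  1: a$cccaa -> last char: a
  2: aa$ccca -> last char: a
  3: aaa$ccc -> last char: c
  4: caaa$cc -> last char: c
  5: ccaaa$c -> last char: c
  6: cccaaa$ -> last char: $


BWT = aaaccc$


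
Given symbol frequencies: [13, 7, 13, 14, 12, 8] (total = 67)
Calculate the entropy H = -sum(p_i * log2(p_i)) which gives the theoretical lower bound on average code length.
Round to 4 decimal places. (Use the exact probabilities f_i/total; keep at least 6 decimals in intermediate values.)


Per-symbol terms -p_i * log2(p_i) with p_i = f_i/67:
  p = 13/67 = 0.194030: log2(p) = -2.365649, -p*log2(p) = 0.459007
  p = 7/67 = 0.104478: log2(p) = -3.258734, -p*log2(p) = 0.340465
  p = 13/67 = 0.194030: log2(p) = -2.365649, -p*log2(p) = 0.459007
  p = 14/67 = 0.208955: log2(p) = -2.258734, -p*log2(p) = 0.471974
  p = 12/67 = 0.179104: log2(p) = -2.481127, -p*log2(p) = 0.444381
  p = 8/67 = 0.119403: log2(p) = -3.066089, -p*log2(p) = 0.366100
H = 0.459007 + 0.340465 + 0.459007 + 0.471974 + 0.444381 + 0.366100 = 2.540934

H = 2.5409 bits/symbol


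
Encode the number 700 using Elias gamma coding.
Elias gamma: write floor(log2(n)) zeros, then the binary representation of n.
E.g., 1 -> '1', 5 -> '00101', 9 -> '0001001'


num_bits = floor(log2(700)) + 1 = 10
leading_zeros = num_bits - 1 = 9
binary(700) = 1010111100

Elias gamma(700) = '000000000' + '1010111100' = 0000000001010111100 (19 bits)


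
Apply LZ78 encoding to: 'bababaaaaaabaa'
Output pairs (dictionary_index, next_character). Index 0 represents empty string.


LZ78 encoding steps:
Dictionary: {0: ''}
Step 1: w='' (idx 0), next='b' -> output (0, 'b'), add 'b' as idx 1
Step 2: w='' (idx 0), next='a' -> output (0, 'a'), add 'a' as idx 2
Step 3: w='b' (idx 1), next='a' -> output (1, 'a'), add 'ba' as idx 3
Step 4: w='ba' (idx 3), next='a' -> output (3, 'a'), add 'baa' as idx 4
Step 5: w='a' (idx 2), next='a' -> output (2, 'a'), add 'aa' as idx 5
Step 6: w='aa' (idx 5), next='b' -> output (5, 'b'), add 'aab' as idx 6
Step 7: w='aa' (idx 5), end of input -> output (5, '')


Encoded: [(0, 'b'), (0, 'a'), (1, 'a'), (3, 'a'), (2, 'a'), (5, 'b'), (5, '')]


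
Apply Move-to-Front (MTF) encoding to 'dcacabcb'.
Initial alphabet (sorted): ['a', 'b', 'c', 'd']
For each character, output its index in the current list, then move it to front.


MTF encoding:
'd': index 3 in ['a', 'b', 'c', 'd'] -> ['d', 'a', 'b', 'c']
'c': index 3 in ['d', 'a', 'b', 'c'] -> ['c', 'd', 'a', 'b']
'a': index 2 in ['c', 'd', 'a', 'b'] -> ['a', 'c', 'd', 'b']
'c': index 1 in ['a', 'c', 'd', 'b'] -> ['c', 'a', 'd', 'b']
'a': index 1 in ['c', 'a', 'd', 'b'] -> ['a', 'c', 'd', 'b']
'b': index 3 in ['a', 'c', 'd', 'b'] -> ['b', 'a', 'c', 'd']
'c': index 2 in ['b', 'a', 'c', 'd'] -> ['c', 'b', 'a', 'd']
'b': index 1 in ['c', 'b', 'a', 'd'] -> ['b', 'c', 'a', 'd']


Output: [3, 3, 2, 1, 1, 3, 2, 1]


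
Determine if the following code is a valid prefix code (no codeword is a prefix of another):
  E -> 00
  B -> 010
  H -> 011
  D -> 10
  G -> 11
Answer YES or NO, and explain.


Checking each pair (does one codeword prefix another?):
  E='00' vs B='010': no prefix
  E='00' vs H='011': no prefix
  E='00' vs D='10': no prefix
  E='00' vs G='11': no prefix
  B='010' vs E='00': no prefix
  B='010' vs H='011': no prefix
  B='010' vs D='10': no prefix
  B='010' vs G='11': no prefix
  H='011' vs E='00': no prefix
  H='011' vs B='010': no prefix
  H='011' vs D='10': no prefix
  H='011' vs G='11': no prefix
  D='10' vs E='00': no prefix
  D='10' vs B='010': no prefix
  D='10' vs H='011': no prefix
  D='10' vs G='11': no prefix
  G='11' vs E='00': no prefix
  G='11' vs B='010': no prefix
  G='11' vs H='011': no prefix
  G='11' vs D='10': no prefix
No violation found over all pairs.

YES -- this is a valid prefix code. No codeword is a prefix of any other codeword.


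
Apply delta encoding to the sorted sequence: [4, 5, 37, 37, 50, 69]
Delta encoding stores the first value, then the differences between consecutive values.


First value: 4
Deltas:
  5 - 4 = 1
  37 - 5 = 32
  37 - 37 = 0
  50 - 37 = 13
  69 - 50 = 19


Delta encoded: [4, 1, 32, 0, 13, 19]


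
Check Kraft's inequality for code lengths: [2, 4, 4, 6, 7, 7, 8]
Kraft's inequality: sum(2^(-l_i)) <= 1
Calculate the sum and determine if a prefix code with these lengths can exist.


Sum = 2^(-2) + 2^(-4) + 2^(-4) + 2^(-6) + 2^(-7) + 2^(-7) + 2^(-8)
    = 0.25 + 0.0625 + 0.0625 + 0.015625 + 0.0078125 + 0.0078125 + 0.00390625
    = 105/256 = 0.41015625
Since 0.41015625 <= 1, Kraft's inequality IS satisfied.
A prefix code with these lengths CAN exist.

Kraft sum = 0.41015625. Satisfied.


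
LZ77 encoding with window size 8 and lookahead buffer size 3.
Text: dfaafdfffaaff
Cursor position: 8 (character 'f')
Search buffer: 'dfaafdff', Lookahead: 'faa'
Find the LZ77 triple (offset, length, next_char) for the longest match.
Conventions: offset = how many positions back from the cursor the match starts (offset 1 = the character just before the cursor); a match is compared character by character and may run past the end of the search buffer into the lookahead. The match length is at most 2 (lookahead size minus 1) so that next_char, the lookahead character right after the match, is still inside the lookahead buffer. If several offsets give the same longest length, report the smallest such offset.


Try each offset into the search buffer:
  offset=1 (pos 7, char 'f'): match length 1
  offset=2 (pos 6, char 'f'): match length 1
  offset=3 (pos 5, char 'd'): match length 0
  offset=4 (pos 4, char 'f'): match length 1
  offset=5 (pos 3, char 'a'): match length 0
  offset=6 (pos 2, char 'a'): match length 0
  offset=7 (pos 1, char 'f'): match length 2
  offset=8 (pos 0, char 'd'): match length 0
Longest match has length 2 at offset 7.
next_char = character at position 8 + 2 = 10 -> 'a'

Best match: offset=7, length=2 (matching 'fa' starting at position 1)
LZ77 triple: (7, 2, 'a')


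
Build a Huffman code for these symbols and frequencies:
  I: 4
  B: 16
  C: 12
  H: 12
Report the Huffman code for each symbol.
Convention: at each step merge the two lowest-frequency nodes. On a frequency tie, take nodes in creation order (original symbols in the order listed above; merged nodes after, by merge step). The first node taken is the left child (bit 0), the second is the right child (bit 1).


Huffman tree construction:
Step 1: Merge I(4) + C(12) = 16
Step 2: Merge H(12) + B(16) = 28
Step 3: Merge (I+C)(16) + (H+B)(28) = 44
Read each symbol's code off the tree from the root (left child = 0, right child = 1).

Codes:
  I: 00 (length 2)
  B: 11 (length 2)
  C: 01 (length 2)
  H: 10 (length 2)
Average code length: 88/44 = 2.0000 bits/symbol


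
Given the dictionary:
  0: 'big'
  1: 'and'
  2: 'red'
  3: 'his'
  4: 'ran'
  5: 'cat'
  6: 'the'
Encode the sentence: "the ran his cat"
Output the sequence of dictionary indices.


Look up each word in the dictionary:
  'the' -> 6
  'ran' -> 4
  'his' -> 3
  'cat' -> 5

Encoded: [6, 4, 3, 5]


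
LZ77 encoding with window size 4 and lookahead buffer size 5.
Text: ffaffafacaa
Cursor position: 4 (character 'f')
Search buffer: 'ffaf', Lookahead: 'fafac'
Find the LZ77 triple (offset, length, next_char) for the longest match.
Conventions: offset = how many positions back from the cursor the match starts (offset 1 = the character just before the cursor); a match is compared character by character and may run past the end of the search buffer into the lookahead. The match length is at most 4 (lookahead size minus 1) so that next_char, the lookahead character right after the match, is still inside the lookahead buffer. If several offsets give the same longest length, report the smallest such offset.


Try each offset into the search buffer:
  offset=1 (pos 3, char 'f'): match length 1
  offset=2 (pos 2, char 'a'): match length 0
  offset=3 (pos 1, char 'f'): match length 3
  offset=4 (pos 0, char 'f'): match length 1
Longest match has length 3 at offset 3.
next_char = character at position 4 + 3 = 7 -> 'a'

Best match: offset=3, length=3 (matching 'faf' starting at position 1)
LZ77 triple: (3, 3, 'a')


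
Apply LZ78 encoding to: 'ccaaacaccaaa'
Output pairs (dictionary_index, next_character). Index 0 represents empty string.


LZ78 encoding steps:
Dictionary: {0: ''}
Step 1: w='' (idx 0), next='c' -> output (0, 'c'), add 'c' as idx 1
Step 2: w='c' (idx 1), next='a' -> output (1, 'a'), add 'ca' as idx 2
Step 3: w='' (idx 0), next='a' -> output (0, 'a'), add 'a' as idx 3
Step 4: w='a' (idx 3), next='c' -> output (3, 'c'), add 'ac' as idx 4
Step 5: w='ac' (idx 4), next='c' -> output (4, 'c'), add 'acc' as idx 5
Step 6: w='a' (idx 3), next='a' -> output (3, 'a'), add 'aa' as idx 6
Step 7: w='a' (idx 3), end of input -> output (3, '')


Encoded: [(0, 'c'), (1, 'a'), (0, 'a'), (3, 'c'), (4, 'c'), (3, 'a'), (3, '')]


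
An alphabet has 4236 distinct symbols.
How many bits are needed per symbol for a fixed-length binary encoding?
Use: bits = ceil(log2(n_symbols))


log2(4236) = 12.0485
Bracket: 2^12 = 4096 < 4236 <= 2^13 = 8192
So ceil(log2(4236)) = 13

bits = ceil(log2(4236)) = ceil(12.0485) = 13 bits


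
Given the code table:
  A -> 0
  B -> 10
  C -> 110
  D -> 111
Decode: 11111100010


Decoding:
111 -> D
111 -> D
0 -> A
0 -> A
0 -> A
10 -> B


Result: DDAAAB


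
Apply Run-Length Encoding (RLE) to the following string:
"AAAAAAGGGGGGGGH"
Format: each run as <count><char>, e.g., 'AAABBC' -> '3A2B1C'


Scanning runs left to right:
  i=0: run of 'A' x 6 -> '6A'
  i=6: run of 'G' x 8 -> '8G'
  i=14: run of 'H' x 1 -> '1H'

RLE = 6A8G1H


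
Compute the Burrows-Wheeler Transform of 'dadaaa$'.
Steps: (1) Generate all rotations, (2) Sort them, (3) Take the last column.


Rotations (sorted):
  0: $dadaaa -> last char: a
  1: a$dadaa -> last char: a
  2: aa$dada -> last char: a
  3: aaa$dad -> last char: d
  4: adaaa$d -> last char: d
  5: daaa$da -> last char: a
  6: dadaaa$ -> last char: $


BWT = aaadda$


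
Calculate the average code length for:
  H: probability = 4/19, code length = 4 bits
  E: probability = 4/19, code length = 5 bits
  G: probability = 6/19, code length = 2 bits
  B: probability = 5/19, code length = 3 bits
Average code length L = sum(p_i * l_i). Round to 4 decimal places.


Weighted contributions p_i * l_i:
  H: (4/19) * 4 = 16/19
  E: (4/19) * 5 = 20/19
  G: (6/19) * 2 = 12/19
  B: (5/19) * 3 = 15/19
Sum = (16 + 20 + 12 + 15)/19 = 63/19

L = 63/19 = 3.3158 bits/symbol


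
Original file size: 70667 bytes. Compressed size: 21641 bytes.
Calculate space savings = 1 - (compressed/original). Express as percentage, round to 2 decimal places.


ratio = compressed/original = 21641/70667 = 0.306239
savings = 1 - ratio = 1 - 0.306239 = 0.693761
as a percentage: 0.693761 * 100 = 69.38%

Space savings = 1 - 21641/70667 = 69.38%


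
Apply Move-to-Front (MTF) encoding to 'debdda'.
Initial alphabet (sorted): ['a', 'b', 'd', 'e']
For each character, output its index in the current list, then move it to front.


MTF encoding:
'd': index 2 in ['a', 'b', 'd', 'e'] -> ['d', 'a', 'b', 'e']
'e': index 3 in ['d', 'a', 'b', 'e'] -> ['e', 'd', 'a', 'b']
'b': index 3 in ['e', 'd', 'a', 'b'] -> ['b', 'e', 'd', 'a']
'd': index 2 in ['b', 'e', 'd', 'a'] -> ['d', 'b', 'e', 'a']
'd': index 0 in ['d', 'b', 'e', 'a'] -> ['d', 'b', 'e', 'a']
'a': index 3 in ['d', 'b', 'e', 'a'] -> ['a', 'd', 'b', 'e']


Output: [2, 3, 3, 2, 0, 3]


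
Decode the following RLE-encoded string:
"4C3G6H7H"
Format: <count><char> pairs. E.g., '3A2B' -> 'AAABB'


Expanding each <count><char> pair:
  4C -> 'CCCC'
  3G -> 'GGG'
  6H -> 'HHHHHH'
  7H -> 'HHHHHHH'

Decoded = CCCCGGGHHHHHHHHHHHHH


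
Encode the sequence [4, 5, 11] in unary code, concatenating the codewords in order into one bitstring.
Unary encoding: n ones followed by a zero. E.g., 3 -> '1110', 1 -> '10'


Encode each number as n ones followed by a terminating 0:
  4 -> 11110 (5 bits)
  5 -> 111110 (6 bits)
  11 -> 111111111110 (12 bits)
Total length = 5 + 6 + 12 = 23 bits.

Unary([4, 5, 11]) = 11110111110111111111110 (23 bits)


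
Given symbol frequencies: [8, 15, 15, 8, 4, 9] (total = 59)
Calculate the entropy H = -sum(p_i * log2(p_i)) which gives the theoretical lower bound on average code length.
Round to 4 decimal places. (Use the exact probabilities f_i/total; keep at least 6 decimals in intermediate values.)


Per-symbol terms -p_i * log2(p_i) with p_i = f_i/59:
  p = 8/59 = 0.135593: log2(p) = -2.882643, -p*log2(p) = 0.390867
  p = 15/59 = 0.254237: log2(p) = -1.975752, -p*log2(p) = 0.502310
  p = 15/59 = 0.254237: log2(p) = -1.975752, -p*log2(p) = 0.502310
  p = 8/59 = 0.135593: log2(p) = -2.882643, -p*log2(p) = 0.390867
  p = 4/59 = 0.067797: log2(p) = -3.882643, -p*log2(p) = 0.263230
  p = 9/59 = 0.152542: log2(p) = -2.712718, -p*log2(p) = 0.413804
H = 0.390867 + 0.502310 + 0.502310 + 0.390867 + 0.263230 + 0.413804 = 2.463388

H = 2.4634 bits/symbol


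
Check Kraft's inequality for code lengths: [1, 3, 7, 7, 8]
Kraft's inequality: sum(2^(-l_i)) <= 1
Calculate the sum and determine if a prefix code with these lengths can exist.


Sum = 2^(-1) + 2^(-3) + 2^(-7) + 2^(-7) + 2^(-8)
    = 0.5 + 0.125 + 0.0078125 + 0.0078125 + 0.00390625
    = 165/256 = 0.64453125
Since 0.64453125 <= 1, Kraft's inequality IS satisfied.
A prefix code with these lengths CAN exist.

Kraft sum = 0.64453125. Satisfied.


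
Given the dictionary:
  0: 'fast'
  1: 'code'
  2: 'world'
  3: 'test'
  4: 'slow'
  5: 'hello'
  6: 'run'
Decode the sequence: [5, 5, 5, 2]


Look up each index in the dictionary:
  5 -> 'hello'
  5 -> 'hello'
  5 -> 'hello'
  2 -> 'world'

Decoded: "hello hello hello world"


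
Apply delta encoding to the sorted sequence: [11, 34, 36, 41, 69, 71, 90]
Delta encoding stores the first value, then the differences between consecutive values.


First value: 11
Deltas:
  34 - 11 = 23
  36 - 34 = 2
  41 - 36 = 5
  69 - 41 = 28
  71 - 69 = 2
  90 - 71 = 19


Delta encoded: [11, 23, 2, 5, 28, 2, 19]


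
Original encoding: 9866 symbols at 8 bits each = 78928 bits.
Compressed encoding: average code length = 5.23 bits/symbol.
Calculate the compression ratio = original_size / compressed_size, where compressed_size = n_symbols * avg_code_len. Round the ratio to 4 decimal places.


original_size = n_symbols * orig_bits = 9866 * 8 = 78928 bits
compressed_size = n_symbols * avg_code_len = 9866 * 5.23 = 51599.18 bits
ratio = original_size / compressed_size = 78928 / 51599.18 = 1.5296

Compression ratio = 1.5296


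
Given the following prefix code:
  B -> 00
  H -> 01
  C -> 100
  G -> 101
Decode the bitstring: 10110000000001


Decoding step by step:
Bits 101 -> G
Bits 100 -> C
Bits 00 -> B
Bits 00 -> B
Bits 00 -> B
Bits 01 -> H


Decoded message: GCBBBH


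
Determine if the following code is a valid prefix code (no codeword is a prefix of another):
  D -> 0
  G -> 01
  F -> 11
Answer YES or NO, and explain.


Checking each pair (does one codeword prefix another?):
  D='0' vs G='01': prefix -- VIOLATION

NO -- this is NOT a valid prefix code. D (0) is a prefix of G (01).


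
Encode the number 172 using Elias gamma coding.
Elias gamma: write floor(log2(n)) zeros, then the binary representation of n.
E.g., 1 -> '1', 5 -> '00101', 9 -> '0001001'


num_bits = floor(log2(172)) + 1 = 8
leading_zeros = num_bits - 1 = 7
binary(172) = 10101100

Elias gamma(172) = '0000000' + '10101100' = 000000010101100 (15 bits)


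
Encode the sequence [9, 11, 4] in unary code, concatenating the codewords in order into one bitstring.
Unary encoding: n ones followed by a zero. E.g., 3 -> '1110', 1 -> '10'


Encode each number as n ones followed by a terminating 0:
  9 -> 1111111110 (10 bits)
  11 -> 111111111110 (12 bits)
  4 -> 11110 (5 bits)
Total length = 10 + 12 + 5 = 27 bits.

Unary([9, 11, 4]) = 111111111011111111111011110 (27 bits)


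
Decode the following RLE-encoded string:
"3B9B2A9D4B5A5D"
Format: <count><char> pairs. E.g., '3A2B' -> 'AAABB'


Expanding each <count><char> pair:
  3B -> 'BBB'
  9B -> 'BBBBBBBBB'
  2A -> 'AA'
  9D -> 'DDDDDDDDD'
  4B -> 'BBBB'
  5A -> 'AAAAA'
  5D -> 'DDDDD'

Decoded = BBBBBBBBBBBBAADDDDDDDDDBBBBAAAAADDDDD


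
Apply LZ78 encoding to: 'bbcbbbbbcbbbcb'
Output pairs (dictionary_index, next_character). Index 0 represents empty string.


LZ78 encoding steps:
Dictionary: {0: ''}
Step 1: w='' (idx 0), next='b' -> output (0, 'b'), add 'b' as idx 1
Step 2: w='b' (idx 1), next='c' -> output (1, 'c'), add 'bc' as idx 2
Step 3: w='b' (idx 1), next='b' -> output (1, 'b'), add 'bb' as idx 3
Step 4: w='bb' (idx 3), next='b' -> output (3, 'b'), add 'bbb' as idx 4
Step 5: w='' (idx 0), next='c' -> output (0, 'c'), add 'c' as idx 5
Step 6: w='bbb' (idx 4), next='c' -> output (4, 'c'), add 'bbbc' as idx 6
Step 7: w='b' (idx 1), end of input -> output (1, '')


Encoded: [(0, 'b'), (1, 'c'), (1, 'b'), (3, 'b'), (0, 'c'), (4, 'c'), (1, '')]


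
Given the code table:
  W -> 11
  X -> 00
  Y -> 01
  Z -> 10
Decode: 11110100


Decoding:
11 -> W
11 -> W
01 -> Y
00 -> X


Result: WWYX


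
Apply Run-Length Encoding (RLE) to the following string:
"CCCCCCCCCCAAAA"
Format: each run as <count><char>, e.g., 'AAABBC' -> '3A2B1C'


Scanning runs left to right:
  i=0: run of 'C' x 10 -> '10C'
  i=10: run of 'A' x 4 -> '4A'

RLE = 10C4A


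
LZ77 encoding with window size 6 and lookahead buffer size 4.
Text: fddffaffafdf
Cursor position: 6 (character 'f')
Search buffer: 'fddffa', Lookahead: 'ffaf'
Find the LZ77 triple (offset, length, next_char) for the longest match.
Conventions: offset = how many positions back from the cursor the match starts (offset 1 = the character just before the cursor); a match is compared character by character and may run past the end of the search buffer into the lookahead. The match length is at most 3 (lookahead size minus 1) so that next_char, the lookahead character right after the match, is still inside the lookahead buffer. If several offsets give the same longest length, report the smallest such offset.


Try each offset into the search buffer:
  offset=1 (pos 5, char 'a'): match length 0
  offset=2 (pos 4, char 'f'): match length 1
  offset=3 (pos 3, char 'f'): match length 3
  offset=4 (pos 2, char 'd'): match length 0
  offset=5 (pos 1, char 'd'): match length 0
  offset=6 (pos 0, char 'f'): match length 1
Longest match has length 3 at offset 3.
next_char = character at position 6 + 3 = 9 -> 'f'

Best match: offset=3, length=3 (matching 'ffa' starting at position 3)
LZ77 triple: (3, 3, 'f')


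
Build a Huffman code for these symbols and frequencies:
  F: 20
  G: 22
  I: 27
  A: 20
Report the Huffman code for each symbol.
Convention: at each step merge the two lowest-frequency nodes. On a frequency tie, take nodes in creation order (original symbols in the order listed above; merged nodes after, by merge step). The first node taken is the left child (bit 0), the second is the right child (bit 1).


Huffman tree construction:
Step 1: Merge F(20) + A(20) = 40
Step 2: Merge G(22) + I(27) = 49
Step 3: Merge (F+A)(40) + (G+I)(49) = 89
Read each symbol's code off the tree from the root (left child = 0, right child = 1).

Codes:
  F: 00 (length 2)
  G: 10 (length 2)
  I: 11 (length 2)
  A: 01 (length 2)
Average code length: 178/89 = 2.0000 bits/symbol


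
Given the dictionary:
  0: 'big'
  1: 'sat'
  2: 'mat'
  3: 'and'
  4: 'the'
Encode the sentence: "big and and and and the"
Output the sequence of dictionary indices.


Look up each word in the dictionary:
  'big' -> 0
  'and' -> 3
  'and' -> 3
  'and' -> 3
  'and' -> 3
  'the' -> 4

Encoded: [0, 3, 3, 3, 3, 4]


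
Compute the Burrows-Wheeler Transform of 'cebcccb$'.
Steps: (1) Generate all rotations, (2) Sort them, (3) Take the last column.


Rotations (sorted):
  0: $cebcccb -> last char: b
  1: b$cebccc -> last char: c
  2: bcccb$ce -> last char: e
  3: cb$cebcc -> last char: c
  4: ccb$cebc -> last char: c
  5: cccb$ceb -> last char: b
  6: cebcccb$ -> last char: $
  7: ebcccb$c -> last char: c


BWT = bceccb$c


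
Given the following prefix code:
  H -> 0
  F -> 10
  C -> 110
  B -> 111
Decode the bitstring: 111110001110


Decoding step by step:
Bits 111 -> B
Bits 110 -> C
Bits 0 -> H
Bits 0 -> H
Bits 111 -> B
Bits 0 -> H


Decoded message: BCHHBH


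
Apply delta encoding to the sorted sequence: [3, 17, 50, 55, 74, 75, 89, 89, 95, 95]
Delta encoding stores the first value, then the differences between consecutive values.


First value: 3
Deltas:
  17 - 3 = 14
  50 - 17 = 33
  55 - 50 = 5
  74 - 55 = 19
  75 - 74 = 1
  89 - 75 = 14
  89 - 89 = 0
  95 - 89 = 6
  95 - 95 = 0


Delta encoded: [3, 14, 33, 5, 19, 1, 14, 0, 6, 0]


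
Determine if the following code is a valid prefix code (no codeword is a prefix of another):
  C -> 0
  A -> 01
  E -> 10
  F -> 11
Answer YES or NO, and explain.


Checking each pair (does one codeword prefix another?):
  C='0' vs A='01': prefix -- VIOLATION

NO -- this is NOT a valid prefix code. C (0) is a prefix of A (01).


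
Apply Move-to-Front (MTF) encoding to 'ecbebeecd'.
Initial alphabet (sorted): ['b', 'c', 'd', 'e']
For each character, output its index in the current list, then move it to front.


MTF encoding:
'e': index 3 in ['b', 'c', 'd', 'e'] -> ['e', 'b', 'c', 'd']
'c': index 2 in ['e', 'b', 'c', 'd'] -> ['c', 'e', 'b', 'd']
'b': index 2 in ['c', 'e', 'b', 'd'] -> ['b', 'c', 'e', 'd']
'e': index 2 in ['b', 'c', 'e', 'd'] -> ['e', 'b', 'c', 'd']
'b': index 1 in ['e', 'b', 'c', 'd'] -> ['b', 'e', 'c', 'd']
'e': index 1 in ['b', 'e', 'c', 'd'] -> ['e', 'b', 'c', 'd']
'e': index 0 in ['e', 'b', 'c', 'd'] -> ['e', 'b', 'c', 'd']
'c': index 2 in ['e', 'b', 'c', 'd'] -> ['c', 'e', 'b', 'd']
'd': index 3 in ['c', 'e', 'b', 'd'] -> ['d', 'c', 'e', 'b']


Output: [3, 2, 2, 2, 1, 1, 0, 2, 3]


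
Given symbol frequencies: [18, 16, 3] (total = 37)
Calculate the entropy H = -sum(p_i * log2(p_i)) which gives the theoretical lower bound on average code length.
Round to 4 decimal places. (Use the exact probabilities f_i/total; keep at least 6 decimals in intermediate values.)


Per-symbol terms -p_i * log2(p_i) with p_i = f_i/37:
  p = 18/37 = 0.486486: log2(p) = -1.039528, -p*log2(p) = 0.505717
  p = 16/37 = 0.432432: log2(p) = -1.209453, -p*log2(p) = 0.523007
  p = 3/37 = 0.081081: log2(p) = -3.624491, -p*log2(p) = 0.293878
H = 0.505717 + 0.523007 + 0.293878 = 1.322602

H = 1.3226 bits/symbol


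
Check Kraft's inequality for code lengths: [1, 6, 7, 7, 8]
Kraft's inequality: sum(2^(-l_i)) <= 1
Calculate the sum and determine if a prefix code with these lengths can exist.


Sum = 2^(-1) + 2^(-6) + 2^(-7) + 2^(-7) + 2^(-8)
    = 0.5 + 0.015625 + 0.0078125 + 0.0078125 + 0.00390625
    = 137/256 = 0.53515625
Since 0.53515625 <= 1, Kraft's inequality IS satisfied.
A prefix code with these lengths CAN exist.

Kraft sum = 0.53515625. Satisfied.


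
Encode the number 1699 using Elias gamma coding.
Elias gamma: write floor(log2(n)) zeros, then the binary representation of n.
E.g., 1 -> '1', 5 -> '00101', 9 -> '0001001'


num_bits = floor(log2(1699)) + 1 = 11
leading_zeros = num_bits - 1 = 10
binary(1699) = 11010100011

Elias gamma(1699) = '0000000000' + '11010100011' = 000000000011010100011 (21 bits)


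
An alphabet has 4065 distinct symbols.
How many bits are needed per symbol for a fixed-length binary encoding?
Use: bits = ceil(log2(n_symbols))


log2(4065) = 11.989
Bracket: 2^11 = 2048 < 4065 <= 2^12 = 4096
So ceil(log2(4065)) = 12

bits = ceil(log2(4065)) = ceil(11.989) = 12 bits


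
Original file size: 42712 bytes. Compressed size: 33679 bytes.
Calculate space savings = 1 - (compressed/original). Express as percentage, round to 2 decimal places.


ratio = compressed/original = 33679/42712 = 0.788514
savings = 1 - ratio = 1 - 0.788514 = 0.211486
as a percentage: 0.211486 * 100 = 21.15%

Space savings = 1 - 33679/42712 = 21.15%


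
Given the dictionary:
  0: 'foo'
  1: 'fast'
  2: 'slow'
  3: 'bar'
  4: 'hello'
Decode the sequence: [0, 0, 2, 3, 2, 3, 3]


Look up each index in the dictionary:
  0 -> 'foo'
  0 -> 'foo'
  2 -> 'slow'
  3 -> 'bar'
  2 -> 'slow'
  3 -> 'bar'
  3 -> 'bar'

Decoded: "foo foo slow bar slow bar bar"


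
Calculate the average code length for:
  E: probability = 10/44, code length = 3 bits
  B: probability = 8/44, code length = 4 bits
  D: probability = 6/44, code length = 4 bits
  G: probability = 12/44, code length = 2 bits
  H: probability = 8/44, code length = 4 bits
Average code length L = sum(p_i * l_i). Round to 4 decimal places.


Weighted contributions p_i * l_i:
  E: (10/44) * 3 = 30/44
  B: (8/44) * 4 = 32/44
  D: (6/44) * 4 = 24/44
  G: (12/44) * 2 = 24/44
  H: (8/44) * 4 = 32/44
Sum = (30 + 32 + 24 + 24 + 32)/44 = 142/44

L = 142/44 = 3.2273 bits/symbol


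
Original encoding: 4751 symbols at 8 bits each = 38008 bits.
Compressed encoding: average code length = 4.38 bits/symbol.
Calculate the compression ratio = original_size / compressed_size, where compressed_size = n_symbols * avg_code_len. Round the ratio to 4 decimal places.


original_size = n_symbols * orig_bits = 4751 * 8 = 38008 bits
compressed_size = n_symbols * avg_code_len = 4751 * 4.38 = 20809.38 bits
ratio = original_size / compressed_size = 38008 / 20809.38 = 1.8265

Compression ratio = 1.8265
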